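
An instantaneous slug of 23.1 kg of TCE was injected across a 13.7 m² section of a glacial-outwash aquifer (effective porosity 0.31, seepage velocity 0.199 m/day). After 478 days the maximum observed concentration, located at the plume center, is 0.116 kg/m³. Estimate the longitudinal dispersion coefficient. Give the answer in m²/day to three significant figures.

0.366 m²/day

At the plume center C_max = M/(n_e·A·√(4πDt)), so D = M²/(4πt·(n_e·A·C_max)²).
n_e·A·C_max = 0.31 × 13.7 × 0.116 = 0.4927 kg/m.
D = 23.1²/(4π × 478 × 0.4927²) = 0.366 m²/day.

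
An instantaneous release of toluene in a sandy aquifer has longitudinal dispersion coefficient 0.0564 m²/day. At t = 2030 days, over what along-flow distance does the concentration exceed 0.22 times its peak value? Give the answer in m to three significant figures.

The plume is Gaussian with σ = √(2Dt) = √(2 × 0.0564 × 2030) = 15.13 m.
C/C_peak = exp(−Δx²/(2σ²)) = 0.22 ⇒ Δx = σ·√(−2 ln 0.22) = 15.13 × 1.740 = 26.33 m.
Width = 2Δx = 52.7 m.

52.7 m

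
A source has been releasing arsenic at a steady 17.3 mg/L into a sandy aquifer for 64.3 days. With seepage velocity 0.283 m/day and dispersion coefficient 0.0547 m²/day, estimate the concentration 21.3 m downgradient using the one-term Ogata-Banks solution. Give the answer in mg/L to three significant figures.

2.09 mg/L

For a continuous step input, C/C₀ ≈ ½·erfc((x−vt)/(2√(Dt))).
vt = 0.283 × 64.3 = 18.1969 m and 2√(Dt) = 2√(0.0547 × 64.3) = 3.751 m.
Argument (x−vt)/(2√(Dt)) = (21.3 − 18.1969)/3.751 = 0.8273; ½·erfc(0.8273) = 0.1210.
C = 17.3 × 0.1210 = 2.09 mg/L.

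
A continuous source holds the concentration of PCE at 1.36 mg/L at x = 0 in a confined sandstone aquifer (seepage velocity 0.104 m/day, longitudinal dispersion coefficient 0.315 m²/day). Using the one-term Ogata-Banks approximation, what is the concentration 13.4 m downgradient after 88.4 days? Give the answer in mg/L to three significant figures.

For a continuous step input, C/C₀ ≈ ½·erfc((x−vt)/(2√(Dt))).
vt = 0.104 × 88.4 = 9.1936 m and 2√(Dt) = 2√(0.315 × 88.4) = 10.55 m.
Argument (x−vt)/(2√(Dt)) = (13.4 − 9.1936)/10.55 = 0.3987; ½·erfc(0.3987) = 0.2864.
C = 1.36 × 0.2864 = 0.390 mg/L.

0.390 mg/L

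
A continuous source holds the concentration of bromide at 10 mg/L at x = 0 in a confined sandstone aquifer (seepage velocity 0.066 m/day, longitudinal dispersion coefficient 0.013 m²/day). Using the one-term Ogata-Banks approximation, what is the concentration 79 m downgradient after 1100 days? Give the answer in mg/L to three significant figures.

1.16 mg/L

For a continuous step input, C/C₀ ≈ ½·erfc((x−vt)/(2√(Dt))).
vt = 0.066 × 1100 = 72.6 m and 2√(Dt) = 2√(0.013 × 1100) = 7.563 m.
Argument (x−vt)/(2√(Dt)) = (79 − 72.6)/7.563 = 0.8462; ½·erfc(0.8462) = 0.1157.
C = 10 × 0.1157 = 1.16 mg/L.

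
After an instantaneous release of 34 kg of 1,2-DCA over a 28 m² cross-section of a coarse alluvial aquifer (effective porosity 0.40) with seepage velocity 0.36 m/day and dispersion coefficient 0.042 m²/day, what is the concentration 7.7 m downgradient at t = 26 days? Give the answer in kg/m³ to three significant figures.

0.436 kg/m³

For an instantaneous plane source, C(x,t) = M/(n_e·A·√(4πDt)) · exp(−(x−vt)²/(4Dt)), with n_e·A the pore (flow) area.
Plume center vt = 0.36 × 26 = 9.36 m, so the well at 7.7 m is 1.66 m upgradient of the peak.
√(4πDt) = 3.704 m, giving peak height M/(n_e·A·√(4πDt)) = 34/(0.40 × 28 × 3.704) = 0.8196 kg/m³.
(x−vt)²/(4Dt) = (-1.66)²/(4 × 0.042 × 26) = 0.6309; exp(−0.6309) = 0.5321.
C = 0.8196 × 0.5321 = 0.436 kg/m³.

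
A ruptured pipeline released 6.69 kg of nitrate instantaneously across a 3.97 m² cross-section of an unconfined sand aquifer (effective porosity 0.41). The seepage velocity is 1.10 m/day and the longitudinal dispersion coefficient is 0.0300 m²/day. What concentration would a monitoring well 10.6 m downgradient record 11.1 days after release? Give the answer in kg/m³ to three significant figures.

0.287 kg/m³

For an instantaneous plane source, C(x,t) = M/(n_e·A·√(4πDt)) · exp(−(x−vt)²/(4Dt)), with n_e·A the pore (flow) area.
Plume center vt = 1.10 × 11.1 = 12.21 m, so the well at 10.6 m is 1.61 m upgradient of the peak.
√(4πDt) = 2.046 m, giving peak height M/(n_e·A·√(4πDt)) = 6.69/(0.41 × 3.97 × 2.046) = 2.009 kg/m³.
(x−vt)²/(4Dt) = (-1.61)²/(4 × 0.0300 × 11.1) = 1.946; exp(−1.946) = 0.1428.
C = 2.009 × 0.1428 = 0.287 kg/m³.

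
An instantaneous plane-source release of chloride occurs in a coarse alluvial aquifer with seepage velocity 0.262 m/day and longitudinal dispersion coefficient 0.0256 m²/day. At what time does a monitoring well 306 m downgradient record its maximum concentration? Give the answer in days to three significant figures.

1170 days

For the 1D instantaneous-source solution, setting ∂C/∂t = 0 at fixed x gives v²t² + 2Dt − x² = 0, so t = (√(D² + v²x²) − D)/v².
√(D² + v²x²) = √(0.0256² + 0.262² × 306²) = 80.17; v² = 0.068644.
t = (80.17 − 0.0256)/0.068644 = 1170 days (vs. the pure-advection estimate x/v = 1170 d).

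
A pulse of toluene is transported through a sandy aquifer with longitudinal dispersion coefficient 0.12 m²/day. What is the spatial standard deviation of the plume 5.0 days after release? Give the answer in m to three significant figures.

Dispersive spreading gives a Gaussian with σ² = 2Dt; advection only shifts the center.
σ = √(2 × 0.12 × 5.0) = 1.10 m.

1.10 m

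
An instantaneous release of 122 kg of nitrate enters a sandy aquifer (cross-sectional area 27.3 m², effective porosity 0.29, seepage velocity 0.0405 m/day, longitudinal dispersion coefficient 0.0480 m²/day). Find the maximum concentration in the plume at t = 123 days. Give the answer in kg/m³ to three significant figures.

1.79 kg/m³

The peak of an instantaneous 1D plume sits at x = vt; there the Gaussian factor is 1 and C_max = M/(n_e·A·√(4πDt)), where n_e·A is the pore area the mass is dissolved in.
√(4πDt) = √(4π × 0.0480 × 123) = 8.613 m, so C_max = 122/(0.29 × 27.3 × 8.613) = 1.79 kg/m³.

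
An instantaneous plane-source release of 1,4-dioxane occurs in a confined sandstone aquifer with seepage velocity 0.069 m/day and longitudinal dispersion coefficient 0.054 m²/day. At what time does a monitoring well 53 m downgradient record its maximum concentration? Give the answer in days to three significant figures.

For the 1D instantaneous-source solution, setting ∂C/∂t = 0 at fixed x gives v²t² + 2Dt − x² = 0, so t = (√(D² + v²x²) − D)/v².
√(D² + v²x²) = √(0.054² + 0.069² × 53²) = 3.657; v² = 0.004761.
t = (3.657 − 0.054)/0.004761 = 757 days (vs. the pure-advection estimate x/v = 768 d).

757 days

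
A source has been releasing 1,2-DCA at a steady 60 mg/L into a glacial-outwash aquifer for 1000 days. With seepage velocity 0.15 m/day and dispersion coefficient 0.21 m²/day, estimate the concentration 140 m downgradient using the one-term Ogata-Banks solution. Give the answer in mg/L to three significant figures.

41.2 mg/L

For a continuous step input, C/C₀ ≈ ½·erfc((x−vt)/(2√(Dt))).
vt = 0.15 × 1000 = 150 m and 2√(Dt) = 2√(0.21 × 1000) = 28.98 m.
Argument (x−vt)/(2√(Dt)) = (140 − 150)/28.98 = -0.3451; ½·erfc(-0.3451) = 0.6872.
C = 60 × 0.6872 = 41.2 mg/L.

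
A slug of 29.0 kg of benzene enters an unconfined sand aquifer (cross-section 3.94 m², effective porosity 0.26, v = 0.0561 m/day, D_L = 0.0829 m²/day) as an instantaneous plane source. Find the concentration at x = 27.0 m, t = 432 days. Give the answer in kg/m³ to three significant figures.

For an instantaneous plane source, C(x,t) = M/(n_e·A·√(4πDt)) · exp(−(x−vt)²/(4Dt)), with n_e·A the pore (flow) area.
Plume center vt = 0.0561 × 432 = 24.2352 m, so the well at 27.0 m is 2.7648 m downgradient of the peak.
√(4πDt) = 21.21 m, giving peak height M/(n_e·A·√(4πDt)) = 29.0/(0.26 × 3.94 × 21.21) = 1.335 kg/m³.
(x−vt)²/(4Dt) = (2.7648)²/(4 × 0.0829 × 432) = 0.05336; exp(−0.05336) = 0.9480.
C = 1.335 × 0.9480 = 1.27 kg/m³.

1.27 kg/m³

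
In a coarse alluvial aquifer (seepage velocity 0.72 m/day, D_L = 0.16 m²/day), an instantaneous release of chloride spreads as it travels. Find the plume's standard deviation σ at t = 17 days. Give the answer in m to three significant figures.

2.33 m

Dispersive spreading gives a Gaussian with σ² = 2Dt; advection only shifts the center.
σ = √(2 × 0.16 × 17) = 2.33 m.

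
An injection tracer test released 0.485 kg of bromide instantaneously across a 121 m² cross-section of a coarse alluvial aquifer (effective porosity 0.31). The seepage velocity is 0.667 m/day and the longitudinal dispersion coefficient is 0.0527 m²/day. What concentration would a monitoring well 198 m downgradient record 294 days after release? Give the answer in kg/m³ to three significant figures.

For an instantaneous plane source, C(x,t) = M/(n_e·A·√(4πDt)) · exp(−(x−vt)²/(4Dt)), with n_e·A the pore (flow) area.
Plume center vt = 0.667 × 294 = 196.098 m, so the well at 198 m is 1.902 m downgradient of the peak.
√(4πDt) = 13.95 m, giving peak height M/(n_e·A·√(4πDt)) = 0.485/(0.31 × 121 × 13.95) = 0.0009269 kg/m³.
(x−vt)²/(4Dt) = (1.902)²/(4 × 0.0527 × 294) = 0.05837; exp(−0.05837) = 0.9433.
C = 0.0009269 × 0.9433 = 0.000874 kg/m³.

0.000874 kg/m³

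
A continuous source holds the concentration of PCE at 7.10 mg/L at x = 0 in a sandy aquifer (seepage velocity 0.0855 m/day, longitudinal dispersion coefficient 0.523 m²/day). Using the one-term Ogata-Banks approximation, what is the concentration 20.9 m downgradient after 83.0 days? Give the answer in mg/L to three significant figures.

For a continuous step input, C/C₀ ≈ ½·erfc((x−vt)/(2√(Dt))).
vt = 0.0855 × 83.0 = 7.0965 m and 2√(Dt) = 2√(0.523 × 83.0) = 13.18 m.
Argument (x−vt)/(2√(Dt)) = (20.9 − 7.0965)/13.18 = 1.047; ½·erfc(1.047) = 0.06935.
C = 7.10 × 0.06935 = 0.492 mg/L.

0.492 mg/L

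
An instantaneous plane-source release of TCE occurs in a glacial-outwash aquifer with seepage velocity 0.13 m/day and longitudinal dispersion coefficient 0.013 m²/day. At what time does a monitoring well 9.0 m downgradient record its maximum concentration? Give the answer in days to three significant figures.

For the 1D instantaneous-source solution, setting ∂C/∂t = 0 at fixed x gives v²t² + 2Dt − x² = 0, so t = (√(D² + v²x²) − D)/v².
√(D² + v²x²) = √(0.013² + 0.13² × 9.0²) = 1.170; v² = 0.0169.
t = (1.170 − 0.013)/0.0169 = 68.5 days (vs. the pure-advection estimate x/v = 69.2 d).

68.5 days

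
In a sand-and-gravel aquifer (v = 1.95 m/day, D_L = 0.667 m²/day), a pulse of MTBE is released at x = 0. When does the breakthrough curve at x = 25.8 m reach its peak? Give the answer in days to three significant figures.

13.1 days

For the 1D instantaneous-source solution, setting ∂C/∂t = 0 at fixed x gives v²t² + 2Dt − x² = 0, so t = (√(D² + v²x²) − D)/v².
√(D² + v²x²) = √(0.667² + 1.95² × 25.8²) = 50.31; v² = 3.8025.
t = (50.31 − 0.667)/3.8025 = 13.1 days (vs. the pure-advection estimate x/v = 13.2 d).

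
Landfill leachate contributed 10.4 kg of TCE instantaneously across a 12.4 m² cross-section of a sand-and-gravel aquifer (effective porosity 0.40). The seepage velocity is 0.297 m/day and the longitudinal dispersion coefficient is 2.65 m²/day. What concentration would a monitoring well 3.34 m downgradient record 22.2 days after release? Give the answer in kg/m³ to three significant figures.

0.0737 kg/m³

For an instantaneous plane source, C(x,t) = M/(n_e·A·√(4πDt)) · exp(−(x−vt)²/(4Dt)), with n_e·A the pore (flow) area.
Plume center vt = 0.297 × 22.2 = 6.5934 m, so the well at 3.34 m is 3.2534 m upgradient of the peak.
√(4πDt) = 27.19 m, giving peak height M/(n_e·A·√(4πDt)) = 10.4/(0.40 × 12.4 × 27.19) = 0.07712 kg/m³.
(x−vt)²/(4Dt) = (-3.2534)²/(4 × 2.65 × 22.2) = 0.04498; exp(−0.04498) = 0.9560.
C = 0.07712 × 0.9560 = 0.0737 kg/m³.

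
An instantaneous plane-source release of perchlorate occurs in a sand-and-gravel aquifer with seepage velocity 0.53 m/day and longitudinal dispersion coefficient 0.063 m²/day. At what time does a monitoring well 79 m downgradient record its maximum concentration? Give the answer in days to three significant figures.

For the 1D instantaneous-source solution, setting ∂C/∂t = 0 at fixed x gives v²t² + 2Dt − x² = 0, so t = (√(D² + v²x²) − D)/v².
√(D² + v²x²) = √(0.063² + 0.53² × 79²) = 41.87; v² = 0.2809.
t = (41.87 − 0.063)/0.2809 = 149 days (vs. the pure-advection estimate x/v = 149 d).

149 days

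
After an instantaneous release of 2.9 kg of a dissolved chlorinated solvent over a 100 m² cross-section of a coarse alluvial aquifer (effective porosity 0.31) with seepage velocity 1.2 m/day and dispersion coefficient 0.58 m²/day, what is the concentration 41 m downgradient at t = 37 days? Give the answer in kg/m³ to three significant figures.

0.00498 kg/m³

For an instantaneous plane source, C(x,t) = M/(n_e·A·√(4πDt)) · exp(−(x−vt)²/(4Dt)), with n_e·A the pore (flow) area.
Plume center vt = 1.2 × 37 = 44.4 m, so the well at 41 m is 3.4 m upgradient of the peak.
√(4πDt) = 16.42 m, giving peak height M/(n_e·A·√(4πDt)) = 2.9/(0.31 × 100 × 16.42) = 0.005697 kg/m³.
(x−vt)²/(4Dt) = (-3.4)²/(4 × 0.58 × 37) = 0.1347; exp(−0.1347) = 0.8740.
C = 0.005697 × 0.8740 = 0.00498 kg/m³.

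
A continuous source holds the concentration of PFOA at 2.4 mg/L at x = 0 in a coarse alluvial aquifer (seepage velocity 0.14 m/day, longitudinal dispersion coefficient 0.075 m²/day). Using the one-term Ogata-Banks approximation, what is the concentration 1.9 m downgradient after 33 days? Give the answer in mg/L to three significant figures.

2.13 mg/L

For a continuous step input, C/C₀ ≈ ½·erfc((x−vt)/(2√(Dt))).
vt = 0.14 × 33 = 4.62 m and 2√(Dt) = 2√(0.075 × 33) = 3.146 m.
Argument (x−vt)/(2√(Dt)) = (1.9 − 4.62)/3.146 = -0.8646; ½·erfc(-0.8646) = 0.8893.
C = 2.4 × 0.8893 = 2.13 mg/L.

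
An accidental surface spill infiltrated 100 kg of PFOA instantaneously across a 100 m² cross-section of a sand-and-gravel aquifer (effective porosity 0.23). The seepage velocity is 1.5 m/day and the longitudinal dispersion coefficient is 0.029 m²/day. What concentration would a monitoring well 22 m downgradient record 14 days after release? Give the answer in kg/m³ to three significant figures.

1.04 kg/m³

For an instantaneous plane source, C(x,t) = M/(n_e·A·√(4πDt)) · exp(−(x−vt)²/(4Dt)), with n_e·A the pore (flow) area.
Plume center vt = 1.5 × 14 = 21 m, so the well at 22 m is 1 m downgradient of the peak.
√(4πDt) = 2.259 m, giving peak height M/(n_e·A·√(4πDt)) = 100/(0.23 × 100 × 2.259) = 1.925 kg/m³.
(x−vt)²/(4Dt) = (1)²/(4 × 0.029 × 14) = 0.6158; exp(−0.6158) = 0.5402.
C = 1.925 × 0.5402 = 1.04 kg/m³.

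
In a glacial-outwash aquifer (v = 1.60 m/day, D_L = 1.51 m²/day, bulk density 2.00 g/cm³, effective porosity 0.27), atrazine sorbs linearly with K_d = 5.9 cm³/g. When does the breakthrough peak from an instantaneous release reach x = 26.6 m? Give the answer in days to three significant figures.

717 days

Retardation factor R = 1 + ρ_b·K_d/n = 1 + 2.00 × 5.9/0.27 = 44.70.
Sorption retards both mechanisms: v_R = v/R = 0.03579 m/day, D_R = D/R = 0.03378 m²/day.
Peak time from v_R²t² + 2D_R t − x² = 0: t = (√(D_R² + v_R²x²) − D_R)/v_R².
√(D_R² + v_R²x²) = √(0.03378² + 0.03579² × 26.6²) = 0.9526; v_R² = 0.001281.
t = (0.9526 − 0.03378)/0.001281 = 717 days.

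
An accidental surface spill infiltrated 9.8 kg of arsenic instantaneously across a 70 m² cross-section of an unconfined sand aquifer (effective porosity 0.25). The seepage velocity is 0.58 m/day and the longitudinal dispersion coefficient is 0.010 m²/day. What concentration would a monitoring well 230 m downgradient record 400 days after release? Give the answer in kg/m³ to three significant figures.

0.0615 kg/m³

For an instantaneous plane source, C(x,t) = M/(n_e·A·√(4πDt)) · exp(−(x−vt)²/(4Dt)), with n_e·A the pore (flow) area.
Plume center vt = 0.58 × 400 = 232 m, so the well at 230 m is 2 m upgradient of the peak.
√(4πDt) = 7.090 m, giving peak height M/(n_e·A·√(4πDt)) = 9.8/(0.25 × 70 × 7.090) = 0.07898 kg/m³.
(x−vt)²/(4Dt) = (-2)²/(4 × 0.010 × 400) = 0.2500; exp(−0.2500) = 0.7788.
C = 0.07898 × 0.7788 = 0.0615 kg/m³.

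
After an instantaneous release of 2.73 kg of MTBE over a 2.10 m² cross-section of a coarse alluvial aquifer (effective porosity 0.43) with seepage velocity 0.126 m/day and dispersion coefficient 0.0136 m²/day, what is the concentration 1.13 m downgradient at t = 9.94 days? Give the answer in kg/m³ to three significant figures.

For an instantaneous plane source, C(x,t) = M/(n_e·A·√(4πDt)) · exp(−(x−vt)²/(4Dt)), with n_e·A the pore (flow) area.
Plume center vt = 0.126 × 9.94 = 1.25244 m, so the well at 1.13 m is 0.12244 m upgradient of the peak.
√(4πDt) = 1.303 m, giving peak height M/(n_e·A·√(4πDt)) = 2.73/(0.43 × 2.10 × 1.303) = 2.320 kg/m³.
(x−vt)²/(4Dt) = (-0.12244)²/(4 × 0.0136 × 9.94) = 0.02772; exp(−0.02772) = 0.9727.
C = 2.320 × 0.9727 = 2.26 kg/m³.

2.26 kg/m³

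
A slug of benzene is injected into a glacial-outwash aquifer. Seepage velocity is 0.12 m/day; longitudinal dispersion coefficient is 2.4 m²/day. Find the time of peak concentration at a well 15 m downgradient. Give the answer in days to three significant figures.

41.7 days

For the 1D instantaneous-source solution, setting ∂C/∂t = 0 at fixed x gives v²t² + 2Dt − x² = 0, so t = (√(D² + v²x²) − D)/v².
√(D² + v²x²) = √(2.4² + 0.12² × 15²) = 3.000; v² = 0.0144.
t = (3.000 − 2.4)/0.0144 = 41.7 days (vs. the pure-advection estimate x/v = 125 d).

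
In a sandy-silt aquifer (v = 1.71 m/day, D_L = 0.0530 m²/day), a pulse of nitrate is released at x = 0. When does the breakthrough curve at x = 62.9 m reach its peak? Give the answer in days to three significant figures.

36.8 days

For the 1D instantaneous-source solution, setting ∂C/∂t = 0 at fixed x gives v²t² + 2Dt − x² = 0, so t = (√(D² + v²x²) − D)/v².
√(D² + v²x²) = √(0.0530² + 1.71² × 62.9²) = 107.6; v² = 2.9241.
t = (107.6 − 0.0530)/2.9241 = 36.8 days (vs. the pure-advection estimate x/v = 36.8 d).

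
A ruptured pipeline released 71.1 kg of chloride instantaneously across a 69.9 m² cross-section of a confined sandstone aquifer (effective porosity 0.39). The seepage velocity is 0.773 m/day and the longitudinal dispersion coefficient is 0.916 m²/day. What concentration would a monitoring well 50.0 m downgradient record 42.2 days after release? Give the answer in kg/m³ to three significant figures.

0.0168 kg/m³

For an instantaneous plane source, C(x,t) = M/(n_e·A·√(4πDt)) · exp(−(x−vt)²/(4Dt)), with n_e·A the pore (flow) area.
Plume center vt = 0.773 × 42.2 = 32.6206 m, so the well at 50.0 m is 17.3794 m downgradient of the peak.
√(4πDt) = 22.04 m, giving peak height M/(n_e·A·√(4πDt)) = 71.1/(0.39 × 69.9 × 22.04) = 0.1183 kg/m³.
(x−vt)²/(4Dt) = (17.3794)²/(4 × 0.916 × 42.2) = 1.953; exp(−1.953) = 0.1418.
C = 0.1183 × 0.1418 = 0.0168 kg/m³.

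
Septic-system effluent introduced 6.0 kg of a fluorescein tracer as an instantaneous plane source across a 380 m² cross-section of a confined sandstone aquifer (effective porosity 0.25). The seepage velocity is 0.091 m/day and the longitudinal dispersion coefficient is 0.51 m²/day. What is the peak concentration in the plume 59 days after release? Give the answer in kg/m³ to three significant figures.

The peak of an instantaneous 1D plume sits at x = vt; there the Gaussian factor is 1 and C_max = M/(n_e·A·√(4πDt)), where n_e·A is the pore area the mass is dissolved in.
√(4πDt) = √(4π × 0.51 × 59) = 19.45 m, so C_max = 6.0/(0.25 × 380 × 19.45) = 0.00325 kg/m³.

0.00325 kg/m³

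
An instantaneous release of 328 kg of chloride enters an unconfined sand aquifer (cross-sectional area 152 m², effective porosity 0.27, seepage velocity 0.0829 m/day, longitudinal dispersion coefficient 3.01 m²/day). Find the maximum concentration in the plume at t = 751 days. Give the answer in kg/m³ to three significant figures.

0.0474 kg/m³

The peak of an instantaneous 1D plume sits at x = vt; there the Gaussian factor is 1 and C_max = M/(n_e·A·√(4πDt)), where n_e·A is the pore area the mass is dissolved in.
√(4πDt) = √(4π × 3.01 × 751) = 168.5 m, so C_max = 328/(0.27 × 152 × 168.5) = 0.0474 kg/m³.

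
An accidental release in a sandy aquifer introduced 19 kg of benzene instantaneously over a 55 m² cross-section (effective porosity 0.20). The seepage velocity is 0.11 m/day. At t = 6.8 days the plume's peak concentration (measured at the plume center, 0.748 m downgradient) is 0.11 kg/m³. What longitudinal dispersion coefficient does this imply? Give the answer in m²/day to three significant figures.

At the plume center C_max = M/(n_e·A·√(4πDt)), so D = M²/(4πt·(n_e·A·C_max)²).
n_e·A·C_max = 0.20 × 55 × 0.11 = 1.210 kg/m.
D = 19²/(4π × 6.8 × 1.210²) = 2.89 m²/day.

2.89 m²/day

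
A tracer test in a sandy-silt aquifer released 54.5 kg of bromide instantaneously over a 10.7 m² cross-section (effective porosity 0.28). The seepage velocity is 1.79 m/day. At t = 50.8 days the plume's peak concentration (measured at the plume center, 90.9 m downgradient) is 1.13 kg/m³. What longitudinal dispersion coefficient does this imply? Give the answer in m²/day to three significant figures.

At the plume center C_max = M/(n_e·A·√(4πDt)), so D = M²/(4πt·(n_e·A·C_max)²).
n_e·A·C_max = 0.28 × 10.7 × 1.13 = 3.385 kg/m.
D = 54.5²/(4π × 50.8 × 3.385²) = 0.406 m²/day.

0.406 m²/day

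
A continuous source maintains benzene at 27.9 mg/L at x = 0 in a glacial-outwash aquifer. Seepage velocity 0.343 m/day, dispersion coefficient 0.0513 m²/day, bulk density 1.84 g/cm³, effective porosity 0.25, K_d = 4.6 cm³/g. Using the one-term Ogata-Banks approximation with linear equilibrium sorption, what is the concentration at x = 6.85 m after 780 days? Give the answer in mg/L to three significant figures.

19.7 mg/L

Retardation factor R = 1 + ρ_b·K_d/n = 1 + 1.84 × 4.6/0.25 = 34.86.
Sorption retards both mechanisms: v_R = v/R = 0.009839 m/day, D_R = D/R = 0.001472 m²/day.
v_R·t = 0.009839 × 780 = 7.67442 m; 2√(D_R t) = 2.143 m; argument = (6.85 − 7.67442)/2.143 = -0.3847.
C = C₀ × ½·erfc(-0.3847) = 27.9 × 0.7068 = 19.7 mg/L.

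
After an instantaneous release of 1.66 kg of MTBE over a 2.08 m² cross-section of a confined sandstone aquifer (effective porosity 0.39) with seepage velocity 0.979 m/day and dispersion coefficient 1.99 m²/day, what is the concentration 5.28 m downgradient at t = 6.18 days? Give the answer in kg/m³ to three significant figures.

0.163 kg/m³

For an instantaneous plane source, C(x,t) = M/(n_e·A·√(4πDt)) · exp(−(x−vt)²/(4Dt)), with n_e·A the pore (flow) area.
Plume center vt = 0.979 × 6.18 = 6.05022 m, so the well at 5.28 m is 0.77022 m upgradient of the peak.
√(4πDt) = 12.43 m, giving peak height M/(n_e·A·√(4πDt)) = 1.66/(0.39 × 2.08 × 12.43) = 0.1646 kg/m³.
(x−vt)²/(4Dt) = (-0.77022)²/(4 × 1.99 × 6.18) = 0.01206; exp(−0.01206) = 0.9880.
C = 0.1646 × 0.9880 = 0.163 kg/m³.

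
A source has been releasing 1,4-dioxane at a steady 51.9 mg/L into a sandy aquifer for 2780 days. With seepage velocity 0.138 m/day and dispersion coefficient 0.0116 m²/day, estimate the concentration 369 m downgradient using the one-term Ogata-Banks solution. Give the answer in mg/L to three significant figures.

For a continuous step input, C/C₀ ≈ ½·erfc((x−vt)/(2√(Dt))).
vt = 0.138 × 2780 = 383.64 m and 2√(Dt) = 2√(0.0116 × 2780) = 11.36 m.
Argument (x−vt)/(2√(Dt)) = (369 − 383.64)/11.36 = -1.289; ½·erfc(-1.289) = 0.9658.
C = 51.9 × 0.9658 = 50.1 mg/L.

50.1 mg/L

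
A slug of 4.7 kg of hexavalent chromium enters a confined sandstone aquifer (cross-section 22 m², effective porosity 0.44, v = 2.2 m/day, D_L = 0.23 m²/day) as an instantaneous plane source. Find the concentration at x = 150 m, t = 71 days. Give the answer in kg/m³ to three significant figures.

For an instantaneous plane source, C(x,t) = M/(n_e·A·√(4πDt)) · exp(−(x−vt)²/(4Dt)), with n_e·A the pore (flow) area.
Plume center vt = 2.2 × 71 = 156.2 m, so the well at 150 m is 6.2 m upgradient of the peak.
√(4πDt) = 14.33 m, giving peak height M/(n_e·A·√(4πDt)) = 4.7/(0.44 × 22 × 14.33) = 0.03388 kg/m³.
(x−vt)²/(4Dt) = (-6.2)²/(4 × 0.23 × 71) = 0.5885; exp(−0.5885) = 0.5552.
C = 0.03388 × 0.5552 = 0.0188 kg/m³.

0.0188 kg/m³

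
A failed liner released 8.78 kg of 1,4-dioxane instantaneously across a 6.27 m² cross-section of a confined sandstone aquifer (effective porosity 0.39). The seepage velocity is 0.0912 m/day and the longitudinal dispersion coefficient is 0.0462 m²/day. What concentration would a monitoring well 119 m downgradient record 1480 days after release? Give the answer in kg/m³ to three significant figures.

0.0482 kg/m³

For an instantaneous plane source, C(x,t) = M/(n_e·A·√(4πDt)) · exp(−(x−vt)²/(4Dt)), with n_e·A the pore (flow) area.
Plume center vt = 0.0912 × 1480 = 134.976 m, so the well at 119 m is 15.976 m upgradient of the peak.
√(4πDt) = 29.31 m, giving peak height M/(n_e·A·√(4πDt)) = 8.78/(0.39 × 6.27 × 29.31) = 0.1225 kg/m³.
(x−vt)²/(4Dt) = (-15.976)²/(4 × 0.0462 × 1480) = 0.9332; exp(−0.9332) = 0.3933.
C = 0.1225 × 0.3933 = 0.0482 kg/m³.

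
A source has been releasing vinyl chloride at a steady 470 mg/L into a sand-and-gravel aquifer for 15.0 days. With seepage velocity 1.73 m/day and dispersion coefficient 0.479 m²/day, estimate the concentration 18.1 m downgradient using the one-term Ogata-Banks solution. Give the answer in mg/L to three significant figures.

461 mg/L

For a continuous step input, C/C₀ ≈ ½·erfc((x−vt)/(2√(Dt))).
vt = 1.73 × 15.0 = 25.95 m and 2√(Dt) = 2√(0.479 × 15.0) = 5.361 m.
Argument (x−vt)/(2√(Dt)) = (18.1 − 25.95)/5.361 = -1.464; ½·erfc(-1.464) = 0.9808.
C = 470 × 0.9808 = 461 mg/L.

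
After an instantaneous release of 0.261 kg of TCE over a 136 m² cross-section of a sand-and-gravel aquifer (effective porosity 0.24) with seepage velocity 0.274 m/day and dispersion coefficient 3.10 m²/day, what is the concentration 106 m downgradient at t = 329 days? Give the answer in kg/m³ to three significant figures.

6.64e-05 kg/m³

For an instantaneous plane source, C(x,t) = M/(n_e·A·√(4πDt)) · exp(−(x−vt)²/(4Dt)), with n_e·A the pore (flow) area.
Plume center vt = 0.274 × 329 = 90.146 m, so the well at 106 m is 15.854 m downgradient of the peak.
√(4πDt) = 113.2 m, giving peak height M/(n_e·A·√(4πDt)) = 0.261/(0.24 × 136 × 113.2) = 7.064e-05 kg/m³.
(x−vt)²/(4Dt) = (15.854)²/(4 × 3.10 × 329) = 0.06161; exp(−0.06161) = 0.9402.
C = 7.064e-05 × 0.9402 = 6.64e-05 kg/m³.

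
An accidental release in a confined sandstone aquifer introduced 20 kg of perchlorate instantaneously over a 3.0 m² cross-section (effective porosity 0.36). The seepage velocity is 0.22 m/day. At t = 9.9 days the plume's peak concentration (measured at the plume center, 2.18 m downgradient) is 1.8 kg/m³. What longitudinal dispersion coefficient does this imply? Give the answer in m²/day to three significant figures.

At the plume center C_max = M/(n_e·A·√(4πDt)), so D = M²/(4πt·(n_e·A·C_max)²).
n_e·A·C_max = 0.36 × 3.0 × 1.8 = 1.944 kg/m.
D = 20²/(4π × 9.9 × 1.944²) = 0.851 m²/day.

0.851 m²/day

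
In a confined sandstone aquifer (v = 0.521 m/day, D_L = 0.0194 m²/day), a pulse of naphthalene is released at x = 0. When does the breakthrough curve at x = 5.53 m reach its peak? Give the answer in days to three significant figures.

10.5 days

For the 1D instantaneous-source solution, setting ∂C/∂t = 0 at fixed x gives v²t² + 2Dt − x² = 0, so t = (√(D² + v²x²) − D)/v².
√(D² + v²x²) = √(0.0194² + 0.521² × 5.53²) = 2.881; v² = 0.271441.
t = (2.881 − 0.0194)/0.271441 = 10.5 days (vs. the pure-advection estimate x/v = 10.6 d).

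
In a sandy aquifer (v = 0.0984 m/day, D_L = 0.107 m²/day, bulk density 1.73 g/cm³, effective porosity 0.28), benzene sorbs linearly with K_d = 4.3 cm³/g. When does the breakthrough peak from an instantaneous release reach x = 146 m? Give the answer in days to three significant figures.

Retardation factor R = 1 + ρ_b·K_d/n = 1 + 1.73 × 4.3/0.28 = 27.57.
Sorption retards both mechanisms: v_R = v/R = 0.003569 m/day, D_R = D/R = 0.003881 m²/day.
Peak time from v_R²t² + 2D_R t − x² = 0: t = (√(D_R² + v_R²x²) − D_R)/v_R².
√(D_R² + v_R²x²) = √(0.003881² + 0.003569² × 146²) = 0.5211; v_R² = 1.274e-05.
t = (0.5211 − 0.003881)/1.274e-05 = 40600 days.

40600 days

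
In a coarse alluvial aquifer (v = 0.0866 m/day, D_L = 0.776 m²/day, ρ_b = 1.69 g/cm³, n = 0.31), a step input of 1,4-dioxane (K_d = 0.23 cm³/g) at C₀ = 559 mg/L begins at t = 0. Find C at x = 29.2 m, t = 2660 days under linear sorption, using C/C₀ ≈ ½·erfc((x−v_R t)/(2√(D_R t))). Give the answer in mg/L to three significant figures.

534 mg/L

Retardation factor R = 1 + ρ_b·K_d/n = 1 + 1.69 × 0.23/0.31 = 2.254.
Sorption retards both mechanisms: v_R = v/R = 0.03842 m/day, D_R = D/R = 0.3443 m²/day.
v_R·t = 0.03842 × 2660 = 102.1972 m; 2√(D_R t) = 60.53 m; argument = (29.2 − 102.1972)/60.53 = -1.206.
C = C₀ × ½·erfc(-1.206) = 559 × 0.9560 = 534 mg/L.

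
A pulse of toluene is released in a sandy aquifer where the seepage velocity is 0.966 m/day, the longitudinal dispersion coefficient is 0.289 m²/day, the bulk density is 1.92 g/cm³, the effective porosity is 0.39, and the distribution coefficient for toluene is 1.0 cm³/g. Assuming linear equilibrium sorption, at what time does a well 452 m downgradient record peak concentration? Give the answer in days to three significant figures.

Retardation factor R = 1 + ρ_b·K_d/n = 1 + 1.92 × 1.0/0.39 = 5.923.
Sorption retards both mechanisms: v_R = v/R = 0.1631 m/day, D_R = D/R = 0.04879 m²/day.
Peak time from v_R²t² + 2D_R t − x² = 0: t = (√(D_R² + v_R²x²) − D_R)/v_R².
√(D_R² + v_R²x²) = √(0.04879² + 0.1631² × 452²) = 73.72; v_R² = 0.02660.
t = (73.72 − 0.04879)/0.02660 = 2770 days.

2770 days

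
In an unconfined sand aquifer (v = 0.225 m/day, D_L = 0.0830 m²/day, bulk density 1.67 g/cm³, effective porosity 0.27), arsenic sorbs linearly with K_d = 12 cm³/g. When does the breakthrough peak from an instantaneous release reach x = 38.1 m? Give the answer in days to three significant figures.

12600 days

Retardation factor R = 1 + ρ_b·K_d/n = 1 + 1.67 × 12/0.27 = 75.22.
Sorption retards both mechanisms: v_R = v/R = 0.002991 m/day, D_R = D/R = 0.001103 m²/day.
Peak time from v_R²t² + 2D_R t − x² = 0: t = (√(D_R² + v_R²x²) − D_R)/v_R².
√(D_R² + v_R²x²) = √(0.001103² + 0.002991² × 38.1²) = 0.1140; v_R² = 8.946e-06.
t = (0.1140 − 0.001103)/8.946e-06 = 12600 days.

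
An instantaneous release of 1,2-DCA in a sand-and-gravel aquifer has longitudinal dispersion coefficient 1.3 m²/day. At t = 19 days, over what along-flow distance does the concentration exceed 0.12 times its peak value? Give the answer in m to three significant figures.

The plume is Gaussian with σ = √(2Dt) = √(2 × 1.3 × 19) = 7.029 m.
C/C_peak = exp(−Δx²/(2σ²)) = 0.12 ⇒ Δx = σ·√(−2 ln 0.12) = 7.029 × 2.059 = 14.47 m.
Width = 2Δx = 28.9 m.

28.9 m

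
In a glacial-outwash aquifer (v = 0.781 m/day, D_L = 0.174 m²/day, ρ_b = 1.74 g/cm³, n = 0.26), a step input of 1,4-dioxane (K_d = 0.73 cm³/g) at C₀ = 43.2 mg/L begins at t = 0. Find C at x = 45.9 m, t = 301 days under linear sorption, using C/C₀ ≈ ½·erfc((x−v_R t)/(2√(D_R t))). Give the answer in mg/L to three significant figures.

3.41 mg/L

Retardation factor R = 1 + ρ_b·K_d/n = 1 + 1.74 × 0.73/0.26 = 5.885.
Sorption retards both mechanisms: v_R = v/R = 0.1327 m/day, D_R = D/R = 0.02957 m²/day.
v_R·t = 0.1327 × 301 = 39.9427 m; 2√(D_R t) = 5.967 m; argument = (45.9 − 39.9427)/5.967 = 0.9984.
C = C₀ × ½·erfc(0.9984) = 43.2 × 0.07898 = 3.41 mg/L.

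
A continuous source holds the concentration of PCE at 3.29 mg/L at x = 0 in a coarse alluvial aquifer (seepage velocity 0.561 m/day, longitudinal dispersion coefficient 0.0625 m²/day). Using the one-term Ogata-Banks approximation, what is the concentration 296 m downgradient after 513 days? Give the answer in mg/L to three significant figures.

For a continuous step input, C/C₀ ≈ ½·erfc((x−vt)/(2√(Dt))).
vt = 0.561 × 513 = 287.793 m and 2√(Dt) = 2√(0.0625 × 513) = 11.32 m.
Argument (x−vt)/(2√(Dt)) = (296 − 287.793)/11.32 = 0.7250; ½·erfc(0.7250) = 0.1526.
C = 3.29 × 0.1526 = 0.502 mg/L.

0.502 mg/L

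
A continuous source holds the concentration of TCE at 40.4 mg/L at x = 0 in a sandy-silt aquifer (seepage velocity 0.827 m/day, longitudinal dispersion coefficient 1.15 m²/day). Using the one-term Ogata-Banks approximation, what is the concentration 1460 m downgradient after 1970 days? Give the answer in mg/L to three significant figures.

For a continuous step input, C/C₀ ≈ ½·erfc((x−vt)/(2√(Dt))).
vt = 0.827 × 1970 = 1629.19 m and 2√(Dt) = 2√(1.15 × 1970) = 95.19 m.
Argument (x−vt)/(2√(Dt)) = (1460 − 1629.19)/95.19 = -1.777; ½·erfc(-1.777) = 0.9940.
C = 40.4 × 0.9940 = 40.2 mg/L.

40.2 mg/L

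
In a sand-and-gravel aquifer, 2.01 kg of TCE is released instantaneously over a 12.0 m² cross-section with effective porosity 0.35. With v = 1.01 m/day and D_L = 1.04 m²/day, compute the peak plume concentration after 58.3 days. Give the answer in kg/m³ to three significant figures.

The peak of an instantaneous 1D plume sits at x = vt; there the Gaussian factor is 1 and C_max = M/(n_e·A·√(4πDt)), where n_e·A is the pore area the mass is dissolved in.
√(4πDt) = √(4π × 1.04 × 58.3) = 27.60 m, so C_max = 2.01/(0.35 × 12.0 × 27.60) = 0.0173 kg/m³.

0.0173 kg/m³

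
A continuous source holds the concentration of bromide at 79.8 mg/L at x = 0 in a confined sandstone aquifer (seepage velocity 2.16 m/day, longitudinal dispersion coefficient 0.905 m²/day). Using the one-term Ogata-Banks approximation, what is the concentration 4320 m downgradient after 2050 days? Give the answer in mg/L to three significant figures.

76.8 mg/L

For a continuous step input, C/C₀ ≈ ½·erfc((x−vt)/(2√(Dt))).
vt = 2.16 × 2050 = 4428 m and 2√(Dt) = 2√(0.905 × 2050) = 86.15 m.
Argument (x−vt)/(2√(Dt)) = (4320 − 4428)/86.15 = -1.254; ½·erfc(-1.254) = 0.9619.
C = 79.8 × 0.9619 = 76.8 mg/L.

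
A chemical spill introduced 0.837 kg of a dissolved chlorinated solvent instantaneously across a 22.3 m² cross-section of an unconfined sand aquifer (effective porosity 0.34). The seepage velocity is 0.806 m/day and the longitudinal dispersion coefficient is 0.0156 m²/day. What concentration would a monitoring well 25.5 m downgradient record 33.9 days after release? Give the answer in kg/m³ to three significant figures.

For an instantaneous plane source, C(x,t) = M/(n_e·A·√(4πDt)) · exp(−(x−vt)²/(4Dt)), with n_e·A the pore (flow) area.
Plume center vt = 0.806 × 33.9 = 27.3234 m, so the well at 25.5 m is 1.8234 m upgradient of the peak.
√(4πDt) = 2.578 m, giving peak height M/(n_e·A·√(4πDt)) = 0.837/(0.34 × 22.3 × 2.578) = 0.04282 kg/m³.
(x−vt)²/(4Dt) = (-1.8234)²/(4 × 0.0156 × 33.9) = 1.572; exp(−1.572) = 0.2076.
C = 0.04282 × 0.2076 = 0.00889 kg/m³.

0.00889 kg/m³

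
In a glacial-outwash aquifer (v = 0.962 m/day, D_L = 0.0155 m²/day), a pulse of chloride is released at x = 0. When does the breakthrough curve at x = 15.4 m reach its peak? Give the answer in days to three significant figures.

16.0 days

For the 1D instantaneous-source solution, setting ∂C/∂t = 0 at fixed x gives v²t² + 2Dt − x² = 0, so t = (√(D² + v²x²) − D)/v².
√(D² + v²x²) = √(0.0155² + 0.962² × 15.4²) = 14.81; v² = 0.925444.
t = (14.81 − 0.0155)/0.925444 = 16.0 days (vs. the pure-advection estimate x/v = 16.0 d).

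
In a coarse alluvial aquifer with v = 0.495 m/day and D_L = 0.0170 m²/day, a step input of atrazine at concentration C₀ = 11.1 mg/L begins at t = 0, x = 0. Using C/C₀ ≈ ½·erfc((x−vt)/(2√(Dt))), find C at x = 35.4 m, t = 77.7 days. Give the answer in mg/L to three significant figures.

10.8 mg/L

For a continuous step input, C/C₀ ≈ ½·erfc((x−vt)/(2√(Dt))).
vt = 0.495 × 77.7 = 38.4615 m and 2√(Dt) = 2√(0.0170 × 77.7) = 2.299 m.
Argument (x−vt)/(2√(Dt)) = (35.4 − 38.4615)/2.299 = -1.332; ½·erfc(-1.332) = 0.9702.
C = 11.1 × 0.9702 = 10.8 mg/L.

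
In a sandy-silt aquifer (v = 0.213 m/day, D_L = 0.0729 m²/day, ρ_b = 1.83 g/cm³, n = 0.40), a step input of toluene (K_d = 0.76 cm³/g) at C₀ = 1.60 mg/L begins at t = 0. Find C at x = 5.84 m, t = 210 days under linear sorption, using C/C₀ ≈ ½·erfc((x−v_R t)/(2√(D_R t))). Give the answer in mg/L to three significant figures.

Retardation factor R = 1 + ρ_b·K_d/n = 1 + 1.83 × 0.76/0.40 = 4.477.
Sorption retards both mechanisms: v_R = v/R = 0.04758 m/day, D_R = D/R = 0.01628 m²/day.
v_R·t = 0.04758 × 210 = 9.9918 m; 2√(D_R t) = 3.698 m; argument = (5.84 − 9.9918)/3.698 = -1.123.
C = C₀ × ½·erfc(-1.123) = 1.60 × 0.9439 = 1.51 mg/L.

1.51 mg/L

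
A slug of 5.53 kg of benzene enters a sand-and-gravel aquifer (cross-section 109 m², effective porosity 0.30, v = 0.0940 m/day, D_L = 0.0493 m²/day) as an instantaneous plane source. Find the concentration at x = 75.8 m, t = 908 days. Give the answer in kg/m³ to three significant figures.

For an instantaneous plane source, C(x,t) = M/(n_e·A·√(4πDt)) · exp(−(x−vt)²/(4Dt)), with n_e·A the pore (flow) area.
Plume center vt = 0.0940 × 908 = 85.352 m, so the well at 75.8 m is 9.552 m upgradient of the peak.
√(4πDt) = 23.72 m, giving peak height M/(n_e·A·√(4πDt)) = 5.53/(0.30 × 109 × 23.72) = 0.007130 kg/m³.
(x−vt)²/(4Dt) = (-9.552)²/(4 × 0.0493 × 908) = 0.5096; exp(−0.5096) = 0.6007.
C = 0.007130 × 0.6007 = 0.00428 kg/m³.

0.00428 kg/m³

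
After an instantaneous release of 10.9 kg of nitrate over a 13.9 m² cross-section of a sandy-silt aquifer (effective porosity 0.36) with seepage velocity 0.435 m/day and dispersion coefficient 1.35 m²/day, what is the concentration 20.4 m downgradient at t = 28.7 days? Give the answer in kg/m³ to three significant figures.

0.0659 kg/m³

For an instantaneous plane source, C(x,t) = M/(n_e·A·√(4πDt)) · exp(−(x−vt)²/(4Dt)), with n_e·A the pore (flow) area.
Plume center vt = 0.435 × 28.7 = 12.4845 m, so the well at 20.4 m is 7.9155 m downgradient of the peak.
√(4πDt) = 22.07 m, giving peak height M/(n_e·A·√(4πDt)) = 10.9/(0.36 × 13.9 × 22.07) = 0.09870 kg/m³.
(x−vt)²/(4Dt) = (7.9155)²/(4 × 1.35 × 28.7) = 0.4043; exp(−0.4043) = 0.6674.
C = 0.09870 × 0.6674 = 0.0659 kg/m³.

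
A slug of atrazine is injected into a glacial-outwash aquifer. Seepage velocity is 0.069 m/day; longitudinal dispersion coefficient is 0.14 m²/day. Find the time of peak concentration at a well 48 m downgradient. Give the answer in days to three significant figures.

667 days

For the 1D instantaneous-source solution, setting ∂C/∂t = 0 at fixed x gives v²t² + 2Dt − x² = 0, so t = (√(D² + v²x²) − D)/v².
√(D² + v²x²) = √(0.14² + 0.069² × 48²) = 3.315; v² = 0.004761.
t = (3.315 − 0.14)/0.004761 = 667 days (vs. the pure-advection estimate x/v = 696 d).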